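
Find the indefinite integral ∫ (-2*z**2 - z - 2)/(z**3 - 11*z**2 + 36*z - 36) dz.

Factor the denominator: (z - 6)*(z - 3)*(z - 2).
Partial-fraction decomposition: -3/(z - 2) + 23/(3*(z - 3)) - 20/(3*(z - 6)).
Integrate each term: A/(z−a) contributes A·log|z−a|.

-20*log(z - 6)/3 + 23*log(z - 3)/3 - 3*log(z - 2) + C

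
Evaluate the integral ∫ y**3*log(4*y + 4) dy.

Use integration by parts with u = log(4*y + 4), dv = y**3 dy.
Then du = 4/(4*y + 4) dy and v = y**4/4.

y**4*log(4*y + 4)/4 - y**4/16 + y**3/12 - y**2/8 + y/4 - log(y + 1)/4 + C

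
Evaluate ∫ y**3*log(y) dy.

y**4*log(y)/4 - y**4/16 + C

Use integration by parts with u = log(y), dv = y**3 dy.
Then du = 1/y dy and v = y**4/4.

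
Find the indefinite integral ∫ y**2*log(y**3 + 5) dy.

y**3*log(y**3 + 5)/3 - y**3/3 + 5*log(y**3 + 5)/3 + C

Let u = y**3 + 5, so du = (3*y**2) dy.
The integral becomes (1/3)·∫ log(u) du; integrate by parts with u′=log(u), dv′=du.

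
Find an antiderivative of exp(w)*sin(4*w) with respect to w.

Let I denote the integral. Integrate by parts with u = sin(4*w), dv = exp(w) dw, so v = exp(w): I = exp(w)*sin(4*w) − 4·∫ exp(w)*cos(4*w) dw.
Apply parts again with u = cos(4*w), dv = exp(w) dw: ∫ exp(w)*cos(4*w) dw = exp(w)*cos(4*w) + 4·I. Substituting back brings back I: I = exp(w)*sin(4*w) - 4*exp(w)*cos(4*w) − 16·I.
Solving for I: (1 + 16)·I equals the remaining terms, so I = (1/17)·(exp(w)*sin(4*w) - 4*exp(w)*cos(4*w)).

exp(w)*sin(4*w)/17 - 4*exp(w)*cos(4*w)/17 + C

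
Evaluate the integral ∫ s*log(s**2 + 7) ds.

Let u = s**2 + 7, so du = (2*s) ds.
The integral becomes (1/2)·∫ log(u) du; integrate by parts with u′=log(u), dv′=du.

s**2*log(s**2 + 7)/2 - s**2/2 + 7*log(s**2 + 7)/2 + C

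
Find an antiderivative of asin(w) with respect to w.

w*asin(w) + sqrt(-w**2 + 1) + C

Use integration by parts with u = arcsin(w), dv = dw.
Then du = 1/sqrt(-w**2 + 1) dw.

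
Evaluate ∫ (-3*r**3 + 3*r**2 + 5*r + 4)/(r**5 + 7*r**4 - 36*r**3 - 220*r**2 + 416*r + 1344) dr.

Factor the denominator: (r - 4)**2*(r + 2)*(r + 6)*(r + 7).
Partial-fraction decomposition: 229/(121*(r + 7)) - 73/(40*(r + 6)) + 1/(24*(r + 2)) - 793/(7260*(r - 4)) - 2/(11*(r - 4)**2).
Integrate each term; A/(r−a) gives A·log|r−a|; A/(r−a)² gives −A/(r−a).

-793*log(r - 4)/7260 + log(r + 2)/24 - 73*log(r + 6)/40 + 229*log(r + 7)/121 + 2/(11*r - 44) + C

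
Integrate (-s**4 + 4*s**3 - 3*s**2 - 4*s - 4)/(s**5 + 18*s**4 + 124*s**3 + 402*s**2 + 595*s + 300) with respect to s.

-log(s + 1)/12 + 26*log(s + 3) - 548*log(s + 4)/3 + 623*log(s + 5)/4 - 148/(s + 5) + C

Factor the denominator: (s + 1)*(s + 3)*(s + 4)*(s + 5)**2.
Partial-fraction decomposition: 623/(4*(s + 5)) + 148/(s + 5)**2 - 548/(3*(s + 4)) + 26/(s + 3) - 1/(12*(s + 1)).
Integrate each term; A/(s−a) gives A·log|s−a|; A/(s−a)² gives −A/(s−a).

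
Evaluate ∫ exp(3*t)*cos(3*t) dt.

Let I denote the integral. Integrate by parts with u = cos(3*t), dv = exp(3*t) dt, so v = exp(3*t)/3: I = exp(3*t)*cos(3*t)/3 + ∫ exp(3*t)*sin(3*t) dt.
Apply parts again with u = sin(3*t), dv = exp(3*t) dt: ∫ exp(3*t)*sin(3*t) dt = exp(3*t)*sin(3*t)/3 − I. Substituting back brings back I: I = exp(3*t)*sin(3*t)/3 + exp(3*t)*cos(3*t)/3 − I.
Solving for I: (1 + 1)·I equals the remaining terms, so I = (1/2)·(exp(3*t)*sin(3*t)/3 + exp(3*t)*cos(3*t)/3).

exp(3*t)*sin(3*t)/6 + exp(3*t)*cos(3*t)/6 + C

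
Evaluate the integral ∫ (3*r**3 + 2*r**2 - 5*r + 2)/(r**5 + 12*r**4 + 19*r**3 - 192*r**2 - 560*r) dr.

Factor the denominator: r*(r - 4)*(r + 4)*(r + 5)*(r + 7).
Partial-fraction decomposition: -149/(77*(r + 7)) + 149/(45*(r + 5)) - 23/(16*(r + 4)) + 103/(1584*(r - 4)) - 1/(280*r).
Integrate each term: A/(r−a) contributes A·log|r−a|.

-log(r)/280 + 103*log(r - 4)/1584 - 23*log(r + 4)/16 + 149*log(r + 5)/45 - 149*log(r + 7)/77 + C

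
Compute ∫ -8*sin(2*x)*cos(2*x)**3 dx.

cos(2*x)**4 + C

Let u = cos(2*x), so du = (-2*sin(2*x)) dx.
Rewriting, the integral becomes 4·∫ u^3 du = 4·u^4/4.
Substituting back, u = cos(2*x).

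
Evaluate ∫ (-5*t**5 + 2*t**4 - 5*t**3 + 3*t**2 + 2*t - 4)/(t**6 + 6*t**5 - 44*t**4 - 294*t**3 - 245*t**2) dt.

Factor the denominator: t**2*(t - 7)*(t + 1)*(t + 5)*(t + 7).
Partial-fraction decomposition: -30227/(2744*(t + 7)) + 17561/(2400*(t + 5)) - 3/(64*(t + 1)) - 80791/(65856*(t - 7)) - 34/(1225*t) + 4/(245*t**2).
Integrate each term; A/(t−a) gives A·log|t−a|; A/(t−a)² gives −A/(t−a).

-34*log(t)/1225 - 80791*log(t - 7)/65856 - 3*log(t + 1)/64 + 17561*log(t + 5)/2400 - 30227*log(t + 7)/2744 - 4/(245*t) + C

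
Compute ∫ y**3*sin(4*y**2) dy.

Let u = y², du = 2y dy; rewrite as (1/2)∫ u^1·sin(4u) du.
Now integrate by parts 1 time.

-y**2*cos(4*y**2)/8 + sin(4*y**2)/32 + C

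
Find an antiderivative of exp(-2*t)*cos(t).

exp(-2*t)*sin(t)/5 - 2*exp(-2*t)*cos(t)/5 + C

Let I denote the integral. Integrate by parts with u = cos(t), dv = exp(-2*t) dt, so v = -exp(-2*t)/2: I = -exp(-2*t)*cos(t)/2 − (1/2)·∫ exp(-2*t)*sin(t) dt.
Apply parts again with u = sin(t), dv = exp(-2*t) dt: ∫ exp(-2*t)*sin(t) dt = -exp(-2*t)*sin(t)/2 + (1/2)·I. Substituting back brings back I: I = exp(-2*t)*sin(t)/4 - exp(-2*t)*cos(t)/2 − (1/4)·I.
Solving for I: (1 + 1/4)·I equals the remaining terms, so I = (4/5)·(exp(-2*t)*sin(t)/4 - exp(-2*t)*cos(t)/2).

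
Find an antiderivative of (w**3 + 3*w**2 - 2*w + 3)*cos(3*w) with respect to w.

w**3*sin(3*w)/3 + w**2*sin(3*w) + w**2*cos(3*w)/3 - 8*w*sin(3*w)/9 + 2*w*cos(3*w)/3 + 7*sin(3*w)/9 - 8*cos(3*w)/27 + C

Use integration by parts with u = w**3 + 3*w**2 - 2*w + 3, dv = cos(3*w) dw, so v = sin(3*w)/3.
Apply parts 3 times (tabular method): alternate signs, differentiate u down to 0, integrate dv up.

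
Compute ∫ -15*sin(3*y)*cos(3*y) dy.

Let u = sin(3*y), so du = (3*cos(3*y)) dy.
Rewriting, the integral becomes -5·∫ u^1 du = -5·u^2/2.
Substituting back, u = sin(3*y).

-5*sin(3*y)**2/2 + C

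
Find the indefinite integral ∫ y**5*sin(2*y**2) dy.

-y**4*cos(2*y**2)/4 + y**2*sin(2*y**2)/4 + cos(2*y**2)/8 + C

Let u = y², du = 2y dy; rewrite as (1/2)∫ u^2·sin(2u) du.
Now integrate by parts 2 times.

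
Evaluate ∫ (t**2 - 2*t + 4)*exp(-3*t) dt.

Use integration by parts with u = t**2 - 2*t + 4, dv = exp(-3*t) dt, so v = -exp(-3*t)/3.
Apply parts 2 times (tabular method): alternate signs, differentiate u down to 0, integrate dv up.

(-9*t**2 + 12*t - 32)*exp(-3*t)/27 + C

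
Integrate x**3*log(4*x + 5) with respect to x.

Use integration by parts with u = log(4*x + 5), dv = x**3 dx.
Then du = 4/(4*x + 5) dx and v = x**4/4.

x**4*log(4*x + 5)/4 - x**4/16 + 5*x**3/48 - 25*x**2/128 + 125*x/256 - 625*log(4*x + 5)/1024 + C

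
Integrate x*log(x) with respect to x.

x**2*log(x)/2 - x**2/4 + C

Use integration by parts with u = log(x), dv = x dx.
Then du = 1/x dx and v = x**2/2.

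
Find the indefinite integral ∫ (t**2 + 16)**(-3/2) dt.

t/(16*sqrt(t**2 + 16)) + C

Substitute t = 4·tan(θ), so dt = 4·sec(θ)^2 dθ and the radical becomes sqrt(t**2 + 16) = 4·sec(θ) by the Pythagorean identity.
Integrate the resulting trig expression in θ, then back-substitute tan(θ) = t/4, sec(θ) = sqrt(t**2 + 16)/4 (absorbing any constant into C).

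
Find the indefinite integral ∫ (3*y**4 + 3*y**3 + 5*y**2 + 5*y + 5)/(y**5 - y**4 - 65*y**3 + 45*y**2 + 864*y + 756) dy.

1153918*log(y - 6)/670761 + 5*log(y + 1)/588 - 197*log(y + 3)/648 + 6389*log(y + 7)/4056 - 4751/(819*y - 4914) + C

Factor the denominator: (y - 6)**2*(y + 1)*(y + 3)*(y + 7).
Partial-fraction decomposition: 6389/(4056*(y + 7)) - 197/(648*(y + 3)) + 5/(588*(y + 1)) + 1153918/(670761*(y - 6)) + 4751/(819*(y - 6)**2).
Integrate each term; A/(y−a) gives A·log|y−a|; A/(y−a)² gives −A/(y−a).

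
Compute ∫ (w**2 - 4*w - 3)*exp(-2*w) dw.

Use integration by parts with u = w**2 - 4*w - 3, dv = exp(-2*w) dw, so v = -exp(-2*w)/2.
Apply parts 2 times (tabular method): alternate signs, differentiate u down to 0, integrate dv up.

(-2*w**2 + 6*w + 9)*exp(-2*w)/4 + C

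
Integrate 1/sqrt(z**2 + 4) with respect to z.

Substitute z = 2·tan(θ), so dz = 2·sec(θ)^2 dθ and the radical becomes sqrt(z**2 + 4) = 2·sec(θ) by the Pythagorean identity.
Integrate the resulting trig expression in θ, then back-substitute tan(θ) = z/2, sec(θ) = sqrt(z**2 + 4)/2 (absorbing any constant into C).

log(z + sqrt(z**2 + 4)) + C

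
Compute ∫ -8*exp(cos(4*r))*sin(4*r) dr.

Let u = cos(4*r), so du = (-4*sin(4*r)) dr.
Rewriting, the integral becomes 2·∫ e^u du = 2·e^u.
Substituting back, u = cos(4*r).

2*exp(cos(4*r)) + C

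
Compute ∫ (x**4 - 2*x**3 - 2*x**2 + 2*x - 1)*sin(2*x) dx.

Use integration by parts with u = x**4 - 2*x**3 - 2*x**2 + 2*x - 1, dv = sin(2*x) dx, so v = -cos(2*x)/2.
Apply parts 4 times (tabular method): alternate signs, differentiate u down to 0, integrate dv up.

-x**4*cos(2*x)/2 + x**3*sin(2*x) + x**3*cos(2*x) - 3*x**2*sin(2*x)/2 + 5*x**2*cos(2*x)/2 - 5*x*sin(2*x)/2 - 5*x*cos(2*x)/2 + 5*sin(2*x)/4 - 3*cos(2*x)/4 + C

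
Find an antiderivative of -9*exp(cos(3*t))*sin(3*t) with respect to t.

Let u = cos(3*t), so du = (-3*sin(3*t)) dt.
Rewriting, the integral becomes 3·∫ e^u du = 3·e^u.
Substituting back, u = cos(3*t).

3*exp(cos(3*t)) + C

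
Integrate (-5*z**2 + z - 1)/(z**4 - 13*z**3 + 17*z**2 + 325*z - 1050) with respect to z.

Factor the denominator: (z - 7)*(z - 6)*(z - 5)*(z + 5).
Partial-fraction decomposition: 131/(1320*(z + 5)) - 121/(20*(z - 5)) + 175/(11*(z - 6)) - 239/(24*(z - 7)).
Integrate each term: A/(z−a) contributes A·log|z−a|.

-239*log(z - 7)/24 + 175*log(z - 6)/11 - 121*log(z - 5)/20 + 131*log(z + 5)/1320 + C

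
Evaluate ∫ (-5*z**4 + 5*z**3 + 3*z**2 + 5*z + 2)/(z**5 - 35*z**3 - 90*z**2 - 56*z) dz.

-log(z)/28 - 5053*log(z - 7)/2772 - 5*log(z + 1)/12 + 29*log(z + 2)/9 - 785*log(z + 4)/132 + C

Factor the denominator: z*(z - 7)*(z + 1)*(z + 2)*(z + 4).
Partial-fraction decomposition: -785/(132*(z + 4)) + 29/(9*(z + 2)) - 5/(12*(z + 1)) - 5053/(2772*(z - 7)) - 1/(28*z).
Integrate each term: A/(z−a) contributes A·log|z−a|.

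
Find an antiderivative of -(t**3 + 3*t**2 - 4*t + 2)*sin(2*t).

t**3*cos(2*t)/2 - 3*t**2*sin(2*t)/4 + 3*t**2*cos(2*t)/2 - 3*t*sin(2*t)/2 - 11*t*cos(2*t)/4 + 11*sin(2*t)/8 + cos(2*t)/4 + C

Use integration by parts with u = t**3 + 3*t**2 - 4*t + 2, dv = -sin(2*t) dt, so v = cos(2*t)/2.
Apply parts 3 times (tabular method): alternate signs, differentiate u down to 0, integrate dv up.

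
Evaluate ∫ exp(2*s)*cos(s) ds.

Let I denote the integral. Integrate by parts with u = cos(s), dv = exp(2*s) ds, so v = exp(2*s)/2: I = exp(2*s)*cos(s)/2 + (1/2)·∫ exp(2*s)*sin(s) ds.
Apply parts again with u = sin(s), dv = exp(2*s) ds: ∫ exp(2*s)*sin(s) ds = exp(2*s)*sin(s)/2 − (1/2)·I. Substituting back brings back I: I = exp(2*s)*sin(s)/4 + exp(2*s)*cos(s)/2 − (1/4)·I.
Solving for I: (1 + 1/4)·I equals the remaining terms, so I = (4/5)·(exp(2*s)*sin(s)/4 + exp(2*s)*cos(s)/2).

exp(2*s)*sin(s)/5 + 2*exp(2*s)*cos(s)/5 + C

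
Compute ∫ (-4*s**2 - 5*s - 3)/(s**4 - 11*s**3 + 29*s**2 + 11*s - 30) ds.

Factor the denominator: (s - 6)*(s - 5)*(s - 1)*(s + 1).
Partial-fraction decomposition: 1/(42*(s + 1)) - 3/(10*(s - 1)) + 16/(3*(s - 5)) - 177/(35*(s - 6)).
Integrate each term: A/(s−a) contributes A·log|s−a|.

-177*log(s - 6)/35 + 16*log(s - 5)/3 - 3*log(s - 1)/10 + log(s + 1)/42 + C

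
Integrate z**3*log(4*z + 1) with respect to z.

z**4*log(4*z + 1)/4 - z**4/16 + z**3/48 - z**2/128 + z/256 - log(4*z + 1)/1024 + C

Use integration by parts with u = log(4*z + 1), dv = z**3 dz.
Then du = 4/(4*z + 1) dz and v = z**4/4.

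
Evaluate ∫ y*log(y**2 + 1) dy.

y**2*log(y**2 + 1)/2 - y**2/2 + log(y**2 + 1)/2 + C

Let u = y**2 + 1, so du = (2*y) dy.
The integral becomes (1/2)·∫ log(u) du; integrate by parts with u′=log(u), dv′=du.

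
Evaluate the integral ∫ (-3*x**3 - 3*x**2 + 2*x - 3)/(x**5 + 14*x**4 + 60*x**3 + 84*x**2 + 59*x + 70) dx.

log(x + 2)/15 - 287*log(x + 5)/156 + 173*log(x + 7)/100 + 7*log(x**2 + 1)/325 + 29*atan(x)/650 + C

Factor the denominator: (x + 2)*(x + 5)*(x + 7)*(x**2 + 1).
Partial-fraction decomposition: (28*x + 29)/(650*(x**2 + 1)) + 173/(100*(x + 7)) - 287/(156*(x + 5)) + 1/(15*(x + 2)).
Integrate each term; A/(x−a) gives A·log|x−a|; the (Bx+D)/(x²+p²) term gives a log and an atan.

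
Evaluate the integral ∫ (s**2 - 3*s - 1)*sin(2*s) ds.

-s**2*cos(2*s)/2 + s*sin(2*s)/2 + 3*s*cos(2*s)/2 - 3*sin(2*s)/4 + 3*cos(2*s)/4 + C

Use integration by parts with u = s**2 - 3*s - 1, dv = sin(2*s) ds, so v = -cos(2*s)/2.
Apply parts 2 times (tabular method): alternate signs, differentiate u down to 0, integrate dv up.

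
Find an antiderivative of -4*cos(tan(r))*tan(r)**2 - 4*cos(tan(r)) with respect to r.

-4*sin(tan(r)) + C

Let u = tan(r), so du = (tan(r)**2 + 1) dr.
Rewriting, the integral becomes -4·∫ cos(u) du = -4·sin(u).
Substituting back, u = tan(r).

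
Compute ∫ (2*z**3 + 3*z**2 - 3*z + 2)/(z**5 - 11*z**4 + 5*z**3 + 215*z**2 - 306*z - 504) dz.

Factor the denominator: (z - 7)*(z - 6)*(z - 3)*(z + 1)*(z + 4).
Partial-fraction decomposition: -1/(35*(z + 4)) - 1/(112*(z + 1)) + 37/(168*(z - 3)) - 262/(105*(z - 6)) + 37/(16*(z - 7)).
Integrate each term: A/(z−a) contributes A·log|z−a|.

37*log(z - 7)/16 - 262*log(z - 6)/105 + 37*log(z - 3)/168 - log(z + 1)/112 - log(z + 4)/35 + C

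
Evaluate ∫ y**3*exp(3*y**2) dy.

(3*y**2 - 1)*exp(3*y**2)/18 + C

Let u = y², du = 2y dy; rewrite as (1/2)∫ u^1·exp(3u) du.
Now integrate by parts 1 time.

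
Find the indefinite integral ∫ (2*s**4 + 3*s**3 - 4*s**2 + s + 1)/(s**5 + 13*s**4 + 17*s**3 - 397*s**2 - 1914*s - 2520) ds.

Factor the denominator: (s - 6)*(s + 3)*(s + 4)*(s + 5)*(s + 7).
Partial-fraction decomposition: 3571/(312*(s + 7)) - 771/(44*(s + 5)) + 253/(30*(s + 4)) - 43/(72*(s + 3)) + 3103/(12870*(s - 6)).
Integrate each term: A/(s−a) contributes A·log|s−a|.

3103*log(s - 6)/12870 - 43*log(s + 3)/72 + 253*log(s + 4)/30 - 771*log(s + 5)/44 + 3571*log(s + 7)/312 + C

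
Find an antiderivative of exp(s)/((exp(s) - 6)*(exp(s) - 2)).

Let u = e^s, du = e^s ds.
The integral becomes ∫ du/((u-6)(u-2)); decompose into partial fractions.

log(exp(s) - 6)/4 - log(exp(s) - 2)/4 + C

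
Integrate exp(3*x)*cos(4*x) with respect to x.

Let I denote the integral. Integrate by parts with u = cos(4*x), dv = exp(3*x) dx, so v = exp(3*x)/3: I = exp(3*x)*cos(4*x)/3 + (4/3)·∫ exp(3*x)*sin(4*x) dx.
Apply parts again with u = sin(4*x), dv = exp(3*x) dx: ∫ exp(3*x)*sin(4*x) dx = exp(3*x)*sin(4*x)/3 − (4/3)·I. Substituting back brings back I: I = 4*exp(3*x)*sin(4*x)/9 + exp(3*x)*cos(4*x)/3 − (16/9)·I.
Solving for I: (1 + 16/9)·I equals the remaining terms, so I = (9/25)·(4*exp(3*x)*sin(4*x)/9 + exp(3*x)*cos(4*x)/3).

4*exp(3*x)*sin(4*x)/25 + 3*exp(3*x)*cos(4*x)/25 + C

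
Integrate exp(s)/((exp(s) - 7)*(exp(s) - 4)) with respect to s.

log(exp(s) - 7)/3 - log(exp(s) - 4)/3 + C

Let u = e^s, du = e^s ds.
The integral becomes ∫ du/((u-7)(u-4)); decompose into partial fractions.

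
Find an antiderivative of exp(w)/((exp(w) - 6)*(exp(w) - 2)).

Let u = e^w, du = e^w dw.
The integral becomes ∫ du/((u-6)(u-2)); decompose into partial fractions.

log(exp(w) - 6)/4 - log(exp(w) - 2)/4 + C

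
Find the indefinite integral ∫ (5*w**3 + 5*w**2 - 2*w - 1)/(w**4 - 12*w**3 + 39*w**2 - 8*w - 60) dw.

1247*log(w - 6)/28 - 739*log(w - 5)/18 + 55*log(w - 2)/36 - log(w + 1)/126 + C

Factor the denominator: (w - 6)*(w - 5)*(w - 2)*(w + 1).
Partial-fraction decomposition: -1/(126*(w + 1)) + 55/(36*(w - 2)) - 739/(18*(w - 5)) + 1247/(28*(w - 6)).
Integrate each term: A/(w−a) contributes A·log|w−a|.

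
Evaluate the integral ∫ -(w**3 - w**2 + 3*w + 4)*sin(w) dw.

Use integration by parts with u = w**3 - w**2 + 3*w + 4, dv = -sin(w) dw, so v = cos(w).
Apply parts 3 times (tabular method): alternate signs, differentiate u down to 0, integrate dv up.

w**3*cos(w) - 3*w**2*sin(w) - w**2*cos(w) + 2*w*sin(w) - 3*w*cos(w) + 3*sin(w) + 6*cos(w) + C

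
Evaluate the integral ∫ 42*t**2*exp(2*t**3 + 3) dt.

Let u = 2*t**3 + 3, so du = (6*t**2) dt.
Rewriting, the integral becomes 7·∫ e^u du = 7·e^u.
Substituting back, u = 2*t**3 + 3.

7*exp(2*t**3 + 3) + C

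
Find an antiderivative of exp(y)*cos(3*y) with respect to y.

Let I denote the integral. Integrate by parts with u = cos(3*y), dv = exp(y) dy, so v = exp(y): I = exp(y)*cos(3*y) + 3·∫ exp(y)*sin(3*y) dy.
Apply parts again with u = sin(3*y), dv = exp(y) dy: ∫ exp(y)*sin(3*y) dy = exp(y)*sin(3*y) − 3·I. Substituting back brings back I: I = 3*exp(y)*sin(3*y) + exp(y)*cos(3*y) − 9·I.
Solving for I: (1 + 9)·I equals the remaining terms, so I = (1/10)·(3*exp(y)*sin(3*y) + exp(y)*cos(3*y)).

3*exp(y)*sin(3*y)/10 + exp(y)*cos(3*y)/10 + C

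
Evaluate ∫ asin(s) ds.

s*asin(s) + sqrt(-s**2 + 1) + C

Use integration by parts with u = arcsin(s), dv = ds.
Then du = 1/sqrt(-s**2 + 1) ds.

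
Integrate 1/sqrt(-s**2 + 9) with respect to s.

Substitute s = 3·sin(θ), so ds = 3·cos(θ) dθ and the radical becomes sqrt(-s**2 + 9) = 3·cos(θ) by the Pythagorean identity.
Integrate the resulting trig expression in θ, then back-substitute θ = asin(s/3), sin(θ) = s/3, cos(θ) = sqrt(-s**2 + 9)/3 (absorbing any constant into C).

asin(s/3) + C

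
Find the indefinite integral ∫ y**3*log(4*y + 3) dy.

Use integration by parts with u = log(4*y + 3), dv = y**3 dy.
Then du = 4/(4*y + 3) dy and v = y**4/4.

y**4*log(4*y + 3)/4 - y**4/16 + y**3/16 - 9*y**2/128 + 27*y/256 - 81*log(4*y + 3)/1024 + C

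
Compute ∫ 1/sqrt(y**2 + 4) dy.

log(y + sqrt(y**2 + 4)) + C

Substitute y = 2·tan(θ), so dy = 2·sec(θ)^2 dθ and the radical becomes sqrt(y**2 + 4) = 2·sec(θ) by the Pythagorean identity.
Integrate the resulting trig expression in θ, then back-substitute tan(θ) = y/2, sec(θ) = sqrt(y**2 + 4)/2 (absorbing any constant into C).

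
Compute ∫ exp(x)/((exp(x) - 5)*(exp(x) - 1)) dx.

log(exp(x) - 5)/4 - log(exp(x) - 1)/4 + C

Let u = e^x, du = e^x dx.
The integral becomes ∫ du/((u-5)(u-1)); decompose into partial fractions.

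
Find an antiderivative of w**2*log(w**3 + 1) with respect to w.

w**3*log(w**3 + 1)/3 - w**3/3 + log(w**3 + 1)/3 + C

Let u = w**3 + 1, so du = (3*w**2) dw.
The integral becomes (1/3)·∫ log(u) du; integrate by parts with u′=log(u), dv′=du.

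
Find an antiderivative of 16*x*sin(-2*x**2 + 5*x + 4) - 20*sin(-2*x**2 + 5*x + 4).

4*cos(-2*x**2 + 5*x + 4) + C

Let u = 2*x**2 - 5*x - 4, so du = (4*x - 5) dx.
Rewriting, the integral becomes -4·∫ sin(u) du = -4·-cos(u).
Substituting back, u = 2*x**2 - 5*x - 4.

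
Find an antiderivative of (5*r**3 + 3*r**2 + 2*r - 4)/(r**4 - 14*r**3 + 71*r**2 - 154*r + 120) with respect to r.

353*log(r - 5)/3 - 186*log(r - 4) + 82*log(r - 3) - 26*log(r - 2)/3 + C

Factor the denominator: (r - 5)*(r - 4)*(r - 3)*(r - 2).
Partial-fraction decomposition: -26/(3*(r - 2)) + 82/(r - 3) - 186/(r - 4) + 353/(3*(r - 5)).
Integrate each term: A/(r−a) contributes A·log|r−a|.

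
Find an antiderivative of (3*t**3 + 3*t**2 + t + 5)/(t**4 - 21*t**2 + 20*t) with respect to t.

log(t)/4 + 83*log(t - 4)/36 - 2*log(t - 1)/3 + 10*log(t + 5)/9 + C

Factor the denominator: t*(t - 4)*(t - 1)*(t + 5).
Partial-fraction decomposition: 10/(9*(t + 5)) - 2/(3*(t - 1)) + 83/(36*(t - 4)) + 1/(4*t).
Integrate each term: A/(t−a) contributes A·log|t−a|.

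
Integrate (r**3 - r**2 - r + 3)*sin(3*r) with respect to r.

Use integration by parts with u = r**3 - r**2 - r + 3, dv = sin(3*r) dr, so v = -cos(3*r)/3.
Apply parts 3 times (tabular method): alternate signs, differentiate u down to 0, integrate dv up.

-r**3*cos(3*r)/3 + r**2*sin(3*r)/3 + r**2*cos(3*r)/3 - 2*r*sin(3*r)/9 + 5*r*cos(3*r)/9 - 5*sin(3*r)/27 - 29*cos(3*r)/27 + C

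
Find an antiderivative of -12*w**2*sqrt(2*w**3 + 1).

Let u = 2*w**3 + 1, so du = (6*w**2) dw.
Rewriting, the integral becomes -2·∫ √u du = -2·(2/3)u^(3/2).
Substituting back, u = 2*w**3 + 1.

-4*(2*w**3 + 1)**(3/2)/3 + C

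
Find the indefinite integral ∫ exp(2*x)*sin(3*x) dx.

Let I denote the integral. Integrate by parts with u = sin(3*x), dv = exp(2*x) dx, so v = exp(2*x)/2: I = exp(2*x)*sin(3*x)/2 − (3/2)·∫ exp(2*x)*cos(3*x) dx.
Apply parts again with u = cos(3*x), dv = exp(2*x) dx: ∫ exp(2*x)*cos(3*x) dx = exp(2*x)*cos(3*x)/2 + (3/2)·I. Substituting back brings back I: I = exp(2*x)*sin(3*x)/2 - 3*exp(2*x)*cos(3*x)/4 − (9/4)·I.
Solving for I: (1 + 9/4)·I equals the remaining terms, so I = (4/13)·(exp(2*x)*sin(3*x)/2 - 3*exp(2*x)*cos(3*x)/4).

2*exp(2*x)*sin(3*x)/13 - 3*exp(2*x)*cos(3*x)/13 + C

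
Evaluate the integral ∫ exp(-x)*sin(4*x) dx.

Let I denote the integral. Integrate by parts with u = sin(4*x), dv = exp(-x) dx, so v = -exp(-x): I = -exp(-x)*sin(4*x) + 4·∫ exp(-x)*cos(4*x) dx.
Apply parts again with u = cos(4*x), dv = exp(-x) dx: ∫ exp(-x)*cos(4*x) dx = -exp(-x)*cos(4*x) − 4·I. Substituting back brings back I: I = -exp(-x)*sin(4*x) - 4*exp(-x)*cos(4*x) − 16·I.
Solving for I: (1 + 16)·I equals the remaining terms, so I = (1/17)·(-exp(-x)*sin(4*x) - 4*exp(-x)*cos(4*x)).

-exp(-x)*sin(4*x)/17 - 4*exp(-x)*cos(4*x)/17 + C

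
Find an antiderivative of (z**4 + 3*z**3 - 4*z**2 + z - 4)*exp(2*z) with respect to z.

Use integration by parts with u = z**4 + 3*z**3 - 4*z**2 + z - 4, dv = exp(2*z) dz, so v = exp(2*z)/2.
Apply parts 4 times (tabular method): alternate signs, differentiate u down to 0, integrate dv up.

(4*z**4 + 4*z**3 - 22*z**2 + 26*z - 29)*exp(2*z)/8 + C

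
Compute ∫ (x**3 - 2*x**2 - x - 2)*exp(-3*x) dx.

(-9*x**3 + 9*x**2 + 15*x + 23)*exp(-3*x)/27 + C

Use integration by parts with u = x**3 - 2*x**2 - x - 2, dv = exp(-3*x) dx, so v = -exp(-3*x)/3.
Apply parts 3 times (tabular method): alternate signs, differentiate u down to 0, integrate dv up.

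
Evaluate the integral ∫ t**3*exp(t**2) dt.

(t**2 - 1)*exp(t**2)/2 + C

Let u = t², du = 2t dt; rewrite as (1/2)∫ u^1·exp(1u) du.
Now integrate by parts 1 time.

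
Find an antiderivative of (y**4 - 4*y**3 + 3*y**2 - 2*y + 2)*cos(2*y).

Use integration by parts with u = y**4 - 4*y**3 + 3*y**2 - 2*y + 2, dv = cos(2*y) dy, so v = sin(2*y)/2.
Apply parts 4 times (tabular method): alternate signs, differentiate u down to 0, integrate dv up.

y**4*sin(2*y)/2 - 2*y**3*sin(2*y) + y**3*cos(2*y) - 3*y**2*cos(2*y) + 2*y*sin(2*y) + sin(2*y) + cos(2*y) + C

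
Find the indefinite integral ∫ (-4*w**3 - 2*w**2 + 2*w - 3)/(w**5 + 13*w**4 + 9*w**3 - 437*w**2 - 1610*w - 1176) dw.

Factor the denominator: (w - 6)*(w + 1)*(w + 4)*(w + 7)**2.
Partial-fraction decomposition: -483/(676*(w + 7)) - 419/(78*(w + 7)**2) + 71/(90*(w + 4)) + 1/(252*(w + 1)) - 927/(11830*(w - 6)).
Integrate each term; A/(w−a) gives A·log|w−a|; A/(w−a)² gives −A/(w−a).

-927*log(w - 6)/11830 + log(w + 1)/252 + 71*log(w + 4)/90 - 483*log(w + 7)/676 + 419/(78*w + 546) + C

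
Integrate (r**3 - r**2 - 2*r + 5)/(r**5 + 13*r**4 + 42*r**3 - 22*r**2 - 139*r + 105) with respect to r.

Factor the denominator: (r - 1)**2*(r + 3)*(r + 5)*(r + 7).
Partial-fraction decomposition: -373/(512*(r + 7)) + 15/(16*(r + 5)) - 25/(128*(r + 3)) - 7/(512*(r - 1)) + 1/(64*(r - 1)**2).
Integrate each term; A/(r−a) gives A·log|r−a|; A/(r−a)² gives −A/(r−a).

-7*log(r - 1)/512 - 25*log(r + 3)/128 + 15*log(r + 5)/16 - 373*log(r + 7)/512 - 1/(64*r - 64) + C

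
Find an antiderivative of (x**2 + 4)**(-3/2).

Substitute x = 2·tan(θ), so dx = 2·sec(θ)^2 dθ and the radical becomes sqrt(x**2 + 4) = 2·sec(θ) by the Pythagorean identity.
Integrate the resulting trig expression in θ, then back-substitute tan(θ) = x/2, sec(θ) = sqrt(x**2 + 4)/2 (absorbing any constant into C).

x/(4*sqrt(x**2 + 4)) + C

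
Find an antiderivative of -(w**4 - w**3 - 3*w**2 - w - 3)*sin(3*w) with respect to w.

w**4*cos(3*w)/3 - 4*w**3*sin(3*w)/9 - w**3*cos(3*w)/3 + w**2*sin(3*w)/3 - 13*w**2*cos(3*w)/9 + 26*w*sin(3*w)/27 - w*cos(3*w)/9 + sin(3*w)/27 - 55*cos(3*w)/81 + C

Use integration by parts with u = w**4 - w**3 - 3*w**2 - w - 3, dv = -sin(3*w) dw, so v = cos(3*w)/3.
Apply parts 4 times (tabular method): alternate signs, differentiate u down to 0, integrate dv up.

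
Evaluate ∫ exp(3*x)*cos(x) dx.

Let I denote the integral. Integrate by parts with u = cos(x), dv = exp(3*x) dx, so v = exp(3*x)/3: I = exp(3*x)*cos(x)/3 + (1/3)·∫ exp(3*x)*sin(x) dx.
Apply parts again with u = sin(x), dv = exp(3*x) dx: ∫ exp(3*x)*sin(x) dx = exp(3*x)*sin(x)/3 − (1/3)·I. Substituting back brings back I: I = exp(3*x)*sin(x)/9 + exp(3*x)*cos(x)/3 − (1/9)·I.
Solving for I: (1 + 1/9)·I equals the remaining terms, so I = (9/10)·(exp(3*x)*sin(x)/9 + exp(3*x)*cos(x)/3).

exp(3*x)*sin(x)/10 + 3*exp(3*x)*cos(x)/10 + C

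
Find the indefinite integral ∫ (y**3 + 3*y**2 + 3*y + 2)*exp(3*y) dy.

Use integration by parts with u = y**3 + 3*y**2 + 3*y + 2, dv = exp(3*y) dy, so v = exp(3*y)/3.
Apply parts 3 times (tabular method): alternate signs, differentiate u down to 0, integrate dv up.

(9*y**3 + 18*y**2 + 15*y + 13)*exp(3*y)/27 + C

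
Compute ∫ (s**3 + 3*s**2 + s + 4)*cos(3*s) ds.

s**3*sin(3*s)/3 + s**2*sin(3*s) + s**2*cos(3*s)/3 + s*sin(3*s)/9 + 2*s*cos(3*s)/3 + 10*sin(3*s)/9 + cos(3*s)/27 + C

Use integration by parts with u = s**3 + 3*s**2 + s + 4, dv = cos(3*s) ds, so v = sin(3*s)/3.
Apply parts 3 times (tabular method): alternate signs, differentiate u down to 0, integrate dv up.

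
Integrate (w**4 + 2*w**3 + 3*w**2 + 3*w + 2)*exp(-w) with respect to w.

Use integration by parts with u = w**4 + 2*w**3 + 3*w**2 + 3*w + 2, dv = exp(-w) dw, so v = -exp(-w).
Apply parts 4 times (tabular method): alternate signs, differentiate u down to 0, integrate dv up.

(-w**4 - 6*w**3 - 21*w**2 - 45*w - 47)*exp(-w) + C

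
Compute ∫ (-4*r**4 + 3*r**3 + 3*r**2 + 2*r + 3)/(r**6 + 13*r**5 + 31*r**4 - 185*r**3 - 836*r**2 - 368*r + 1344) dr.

Factor the denominator: (r - 4)*(r - 1)*(r + 3)*(r + 4)**2*(r + 7).
Partial-fraction decomposition: 3499/(1056*(r + 7)) + 689/(4800*(r + 4)) + 391/(40*(r + 4)**2) - 381/(112*(r + 3)) - 7/(2400*(r - 1)) - 773/(14784*(r - 4)).
Integrate each term; A/(r−a) gives A·log|r−a|; A/(r−a)² gives −A/(r−a).

-773*log(r - 4)/14784 - 7*log(r - 1)/2400 - 381*log(r + 3)/112 + 689*log(r + 4)/4800 + 3499*log(r + 7)/1056 - 391/(40*r + 160) + C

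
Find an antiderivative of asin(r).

Use integration by parts with u = arcsin(r), dv = dr.
Then du = 1/sqrt(-r**2 + 1) dr.

r*asin(r) + sqrt(-r**2 + 1) + C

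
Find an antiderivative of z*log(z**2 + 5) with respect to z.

z**2*log(z**2 + 5)/2 - z**2/2 + 5*log(z**2 + 5)/2 + C

Let u = z**2 + 5, so du = (2*z) dz.
The integral becomes (1/2)·∫ log(u) du; integrate by parts with u′=log(u), dv′=du.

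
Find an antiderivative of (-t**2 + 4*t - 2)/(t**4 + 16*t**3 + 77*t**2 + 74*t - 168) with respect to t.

log(t - 1)/280 + 17*log(t + 4)/15 - 31*log(t + 6)/7 + 79*log(t + 7)/24 + C

Factor the denominator: (t - 1)*(t + 4)*(t + 6)*(t + 7).
Partial-fraction decomposition: 79/(24*(t + 7)) - 31/(7*(t + 6)) + 17/(15*(t + 4)) + 1/(280*(t - 1)).
Integrate each term: A/(t−a) contributes A·log|t−a|.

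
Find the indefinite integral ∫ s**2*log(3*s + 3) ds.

Use integration by parts with u = log(3*s + 3), dv = s**2 ds.
Then du = 3/(3*s + 3) ds and v = s**3/3.

s**3*log(3*s + 3)/3 - s**3/9 + s**2/6 - s/3 + log(s + 1)/3 + C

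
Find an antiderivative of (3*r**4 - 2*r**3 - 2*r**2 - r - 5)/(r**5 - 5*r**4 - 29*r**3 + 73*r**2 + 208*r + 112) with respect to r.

Factor the denominator: (r - 7)*(r - 4)*(r + 1)**2*(r + 4).
Partial-fraction decomposition: 863/(792*(r + 4)) - 1799/(14400*(r + 1)) - 1/(120*(r + 1)**2) - 599/(600*(r - 4)) + 6407/(2112*(r - 7)).
Integrate each term; A/(r−a) gives A·log|r−a|; A/(r−a)² gives −A/(r−a).

6407*log(r - 7)/2112 - 599*log(r - 4)/600 - 1799*log(r + 1)/14400 + 863*log(r + 4)/792 + 1/(120*r + 120) + C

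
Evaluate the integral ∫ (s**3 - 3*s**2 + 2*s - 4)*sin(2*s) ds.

-s**3*cos(2*s)/2 + 3*s**2*sin(2*s)/4 + 3*s**2*cos(2*s)/2 - 3*s*sin(2*s)/2 - s*cos(2*s)/4 + sin(2*s)/8 + 5*cos(2*s)/4 + C

Use integration by parts with u = s**3 - 3*s**2 + 2*s - 4, dv = sin(2*s) ds, so v = -cos(2*s)/2.
Apply parts 3 times (tabular method): alternate signs, differentiate u down to 0, integrate dv up.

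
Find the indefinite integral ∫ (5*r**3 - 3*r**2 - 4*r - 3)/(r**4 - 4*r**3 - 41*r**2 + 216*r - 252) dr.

Factor the denominator: (r - 6)*(r - 3)*(r - 2)*(r + 7).
Partial-fraction decomposition: 1837/(1170*(r + 7)) + 17/(36*(r - 2)) - 31/(10*(r - 3)) + 315/(52*(r - 6)).
Integrate each term: A/(r−a) contributes A·log|r−a|.

315*log(r - 6)/52 - 31*log(r - 3)/10 + 17*log(r - 2)/36 + 1837*log(r + 7)/1170 + C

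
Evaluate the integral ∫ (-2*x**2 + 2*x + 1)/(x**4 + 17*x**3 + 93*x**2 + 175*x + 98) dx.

-log(x + 1)/12 + 11*log(x + 2)/25 - 107*log(x + 7)/300 + 37/(10*x + 70) + C

Factor the denominator: (x + 1)*(x + 2)*(x + 7)**2.
Partial-fraction decomposition: -107/(300*(x + 7)) - 37/(10*(x + 7)**2) + 11/(25*(x + 2)) - 1/(12*(x + 1)).
Integrate each term; A/(x−a) gives A·log|x−a|; A/(x−a)² gives −A/(x−a).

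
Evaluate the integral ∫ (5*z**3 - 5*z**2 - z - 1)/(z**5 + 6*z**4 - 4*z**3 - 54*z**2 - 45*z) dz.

Factor the denominator: z*(z - 3)*(z + 1)*(z + 3)*(z + 5).
Partial-fraction decomposition: -373/(160*(z + 5)) + 89/(36*(z + 3)) - 5/(16*(z + 1)) + 43/(288*(z - 3)) + 1/(45*z).
Integrate each term: A/(z−a) contributes A·log|z−a|.

log(z)/45 + 43*log(z - 3)/288 - 5*log(z + 1)/16 + 89*log(z + 3)/36 - 373*log(z + 5)/160 + C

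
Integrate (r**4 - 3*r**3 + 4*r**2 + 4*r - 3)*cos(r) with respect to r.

r**4*sin(r) - 3*r**3*sin(r) + 4*r**3*cos(r) - 8*r**2*sin(r) - 9*r**2*cos(r) + 22*r*sin(r) - 16*r*cos(r) + 13*sin(r) + 22*cos(r) + C

Use integration by parts with u = r**4 - 3*r**3 + 4*r**2 + 4*r - 3, dv = cos(r) dr, so v = sin(r).
Apply parts 4 times (tabular method): alternate signs, differentiate u down to 0, integrate dv up.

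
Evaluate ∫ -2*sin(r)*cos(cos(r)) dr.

Let u = cos(r), so du = (-sin(r)) dr.
Rewriting, the integral becomes 2·∫ cos(u) du = 2·sin(u).
Substituting back, u = cos(r).

2*sin(cos(r)) + C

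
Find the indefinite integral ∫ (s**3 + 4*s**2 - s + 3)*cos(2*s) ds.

s**3*sin(2*s)/2 + 2*s**2*sin(2*s) + 3*s**2*cos(2*s)/4 - 5*s*sin(2*s)/4 + 2*s*cos(2*s) + sin(2*s)/2 - 5*cos(2*s)/8 + C

Use integration by parts with u = s**3 + 4*s**2 - s + 3, dv = cos(2*s) ds, so v = sin(2*s)/2.
Apply parts 3 times (tabular method): alternate signs, differentiate u down to 0, integrate dv up.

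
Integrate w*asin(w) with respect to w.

Use integration by parts with u = arcsin(w), dv = w dw.
Then du = 1/sqrt(-w**2 + 1) dw.

w**2*asin(w)/2 + w*sqrt(-w**2 + 1)/4 - asin(w)/4 + C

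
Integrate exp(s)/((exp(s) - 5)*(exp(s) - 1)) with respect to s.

log(exp(s) - 5)/4 - log(exp(s) - 1)/4 + C

Let u = e^s, du = e^s ds.
The integral becomes ∫ du/((u-5)(u-1)); decompose into partial fractions.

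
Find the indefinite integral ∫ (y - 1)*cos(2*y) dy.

y*sin(2*y)/2 - sin(2*y)/2 + cos(2*y)/4 + C

Use integration by parts with u = y - 1, dv = cos(2*y) dy, so v = sin(2*y)/2.
Apply parts 1 times (tabular method): alternate signs, differentiate u down to 0, integrate dv up.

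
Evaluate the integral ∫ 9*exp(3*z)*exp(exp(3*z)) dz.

3*exp(exp(3*z)) + C

Let u = exp(3*z), so du = (3*exp(3*z)) dz.
Rewriting, the integral becomes 3·∫ e^u du = 3·e^u.
Substituting back, u = exp(3*z).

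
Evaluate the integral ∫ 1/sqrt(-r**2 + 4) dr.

asin(r/2) + C

Substitute r = 2·sin(θ), so dr = 2·cos(θ) dθ and the radical becomes sqrt(-r**2 + 4) = 2·cos(θ) by the Pythagorean identity.
Integrate the resulting trig expression in θ, then back-substitute θ = asin(r/2), sin(θ) = r/2, cos(θ) = sqrt(-r**2 + 4)/2 (absorbing any constant into C).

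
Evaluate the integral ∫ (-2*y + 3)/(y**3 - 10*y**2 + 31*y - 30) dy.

-7*log(y - 5)/6 + 3*log(y - 3)/2 - log(y - 2)/3 + C

Factor the denominator: (y - 5)*(y - 3)*(y - 2).
Partial-fraction decomposition: -1/(3*(y - 2)) + 3/(2*(y - 3)) - 7/(6*(y - 5)).
Integrate each term: A/(y−a) contributes A·log|y−a|.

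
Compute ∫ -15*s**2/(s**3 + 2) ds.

-5*log(s**3 + 2) + C

Let u = s**3 + 2, so du = (3*s**2) ds.
Rewriting, the integral becomes -5·∫ 1/u du = -5·log(u).
Substituting back, u = s**3 + 2.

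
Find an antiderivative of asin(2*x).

x*asin(2*x) + sqrt(-4*x**2 + 1)/2 + C

Use integration by parts with u = arcsin(2*x), dv = dx.
Then du = 2/sqrt(-4*x**2 + 1) dx.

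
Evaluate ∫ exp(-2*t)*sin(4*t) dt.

-exp(-2*t)*sin(4*t)/10 - exp(-2*t)*cos(4*t)/5 + C

Let I denote the integral. Integrate by parts with u = sin(4*t), dv = exp(-2*t) dt, so v = -exp(-2*t)/2: I = -exp(-2*t)*sin(4*t)/2 + 2·∫ exp(-2*t)*cos(4*t) dt.
Apply parts again with u = cos(4*t), dv = exp(-2*t) dt: ∫ exp(-2*t)*cos(4*t) dt = -exp(-2*t)*cos(4*t)/2 − 2·I. Substituting back brings back I: I = -exp(-2*t)*sin(4*t)/2 - exp(-2*t)*cos(4*t) − 4·I.
Solving for I: (1 + 4)·I equals the remaining terms, so I = (1/5)·(-exp(-2*t)*sin(4*t)/2 - exp(-2*t)*cos(4*t)).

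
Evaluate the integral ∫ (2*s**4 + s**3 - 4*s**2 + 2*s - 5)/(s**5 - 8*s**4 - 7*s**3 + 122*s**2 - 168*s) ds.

5*log(s)/168 + 2479*log(s - 7)/770 - 11*log(s - 3)/6 + 23*log(s - 2)/60 + 53*log(s + 4)/264 + C

Factor the denominator: s*(s - 7)*(s - 3)*(s - 2)*(s + 4).
Partial-fraction decomposition: 53/(264*(s + 4)) + 23/(60*(s - 2)) - 11/(6*(s - 3)) + 2479/(770*(s - 7)) + 5/(168*s).
Integrate each term: A/(s−a) contributes A·log|s−a|.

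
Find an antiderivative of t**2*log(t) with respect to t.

Use integration by parts with u = log(t), dv = t**2 dt.
Then du = 1/t dt and v = t**3/3.

t**3*log(t)/3 - t**3/9 + C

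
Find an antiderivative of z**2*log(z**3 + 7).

z**3*log(z**3 + 7)/3 - z**3/3 + 7*log(z**3 + 7)/3 + C

Let u = z**3 + 7, so du = (3*z**2) dz.
The integral becomes (1/3)·∫ log(u) du; integrate by parts with u′=log(u), dv′=du.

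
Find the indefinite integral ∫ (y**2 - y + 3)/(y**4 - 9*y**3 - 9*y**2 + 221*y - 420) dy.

Factor the denominator: (y - 7)*(y - 4)*(y - 3)*(y + 5).
Partial-fraction decomposition: -11/(288*(y + 5)) + 9/(32*(y - 3)) - 5/(9*(y - 4)) + 5/(16*(y - 7)).
Integrate each term: A/(y−a) contributes A·log|y−a|.

5*log(y - 7)/16 - 5*log(y - 4)/9 + 9*log(y - 3)/32 - 11*log(y + 5)/288 + C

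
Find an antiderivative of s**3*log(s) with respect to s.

Use integration by parts with u = log(s), dv = s**3 ds.
Then du = 1/s ds and v = s**4/4.

s**4*log(s)/4 - s**4/16 + C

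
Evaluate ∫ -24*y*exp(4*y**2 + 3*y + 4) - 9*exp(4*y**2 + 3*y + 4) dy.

-3*exp(4*y**2 + 3*y + 4) + C

Let u = 4*y**2 + 3*y + 4, so du = (8*y + 3) dy.
Rewriting, the integral becomes -3·∫ e^u du = -3·e^u.
Substituting back, u = 4*y**2 + 3*y + 4.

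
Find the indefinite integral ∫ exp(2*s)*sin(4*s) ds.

exp(2*s)*sin(4*s)/10 - exp(2*s)*cos(4*s)/5 + C

Let I denote the integral. Integrate by parts with u = sin(4*s), dv = exp(2*s) ds, so v = exp(2*s)/2: I = exp(2*s)*sin(4*s)/2 − 2·∫ exp(2*s)*cos(4*s) ds.
Apply parts again with u = cos(4*s), dv = exp(2*s) ds: ∫ exp(2*s)*cos(4*s) ds = exp(2*s)*cos(4*s)/2 + 2·I. Substituting back brings back I: I = exp(2*s)*sin(4*s)/2 - exp(2*s)*cos(4*s) − 4·I.
Solving for I: (1 + 4)·I equals the remaining terms, so I = (1/5)·(exp(2*s)*sin(4*s)/2 - exp(2*s)*cos(4*s)).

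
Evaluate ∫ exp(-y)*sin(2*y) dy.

-exp(-y)*sin(2*y)/5 - 2*exp(-y)*cos(2*y)/5 + C

Let I denote the integral. Integrate by parts with u = sin(2*y), dv = exp(-y) dy, so v = -exp(-y): I = -exp(-y)*sin(2*y) + 2·∫ exp(-y)*cos(2*y) dy.
Apply parts again with u = cos(2*y), dv = exp(-y) dy: ∫ exp(-y)*cos(2*y) dy = -exp(-y)*cos(2*y) − 2·I. Substituting back brings back I: I = -exp(-y)*sin(2*y) - 2*exp(-y)*cos(2*y) − 4·I.
Solving for I: (1 + 4)·I equals the remaining terms, so I = (1/5)·(-exp(-y)*sin(2*y) - 2*exp(-y)*cos(2*y)).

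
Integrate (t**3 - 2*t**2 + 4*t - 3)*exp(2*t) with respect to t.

(4*t**3 - 14*t**2 + 30*t - 27)*exp(2*t)/8 + C

Use integration by parts with u = t**3 - 2*t**2 + 4*t - 3, dv = exp(2*t) dt, so v = exp(2*t)/2.
Apply parts 3 times (tabular method): alternate signs, differentiate u down to 0, integrate dv up.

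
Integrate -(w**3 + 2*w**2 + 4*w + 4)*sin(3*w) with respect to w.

w**3*cos(3*w)/3 - w**2*sin(3*w)/3 + 2*w**2*cos(3*w)/3 - 4*w*sin(3*w)/9 + 10*w*cos(3*w)/9 - 10*sin(3*w)/27 + 32*cos(3*w)/27 + C

Use integration by parts with u = w**3 + 2*w**2 + 4*w + 4, dv = -sin(3*w) dw, so v = cos(3*w)/3.
Apply parts 3 times (tabular method): alternate signs, differentiate u down to 0, integrate dv up.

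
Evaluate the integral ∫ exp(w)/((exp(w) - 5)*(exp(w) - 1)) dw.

Let u = e^w, du = e^w dw.
The integral becomes ∫ du/((u-5)(u-1)); decompose into partial fractions.

log(exp(w) - 5)/4 - log(exp(w) - 1)/4 + C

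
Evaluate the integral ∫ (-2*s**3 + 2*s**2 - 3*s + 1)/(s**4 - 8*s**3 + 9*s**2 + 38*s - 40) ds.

Factor the denominator: (s - 5)*(s - 4)*(s - 1)*(s + 2).
Partial-fraction decomposition: -31/(126*(s + 2)) - 1/(18*(s - 1)) + 107/(18*(s - 4)) - 107/(14*(s - 5)).
Integrate each term: A/(s−a) contributes A·log|s−a|.

-107*log(s - 5)/14 + 107*log(s - 4)/18 - log(s - 1)/18 - 31*log(s + 2)/126 + C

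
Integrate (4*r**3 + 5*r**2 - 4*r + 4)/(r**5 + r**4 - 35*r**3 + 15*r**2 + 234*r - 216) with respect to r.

54*log(r - 4)/35 - 145*log(r - 3)/108 + 3*log(r - 1)/56 + 47*log(r + 3)/504 - 328*log(r + 6)/945 + C

Factor the denominator: (r - 4)*(r - 3)*(r - 1)*(r + 3)*(r + 6).
Partial-fraction decomposition: -328/(945*(r + 6)) + 47/(504*(r + 3)) + 3/(56*(r - 1)) - 145/(108*(r - 3)) + 54/(35*(r - 4)).
Integrate each term: A/(r−a) contributes A·log|r−a|.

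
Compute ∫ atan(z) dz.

z*atan(z) - log(z**2 + 1)/2 + C

Use integration by parts with u = arctan(z), dv = dz.
Then du = 1/(z**2 + 1) dz.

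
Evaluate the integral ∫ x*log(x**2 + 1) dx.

x**2*log(x**2 + 1)/2 - x**2/2 + log(x**2 + 1)/2 + C

Let u = x**2 + 1, so du = (2*x) dx.
The integral becomes (1/2)·∫ log(u) du; integrate by parts with u′=log(u), dv′=du.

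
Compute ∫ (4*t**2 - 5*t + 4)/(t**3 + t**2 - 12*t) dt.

Factor the denominator: t*(t - 3)*(t + 4).
Partial-fraction decomposition: 22/(7*(t + 4)) + 25/(21*(t - 3)) - 1/(3*t).
Integrate each term: A/(t−a) contributes A·log|t−a|.

-log(t)/3 + 25*log(t - 3)/21 + 22*log(t + 4)/7 + C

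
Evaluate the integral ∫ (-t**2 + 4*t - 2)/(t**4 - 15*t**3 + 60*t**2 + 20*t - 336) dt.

-23*log(t - 7)/27 + 7*log(t - 6)/8 - log(t - 4)/18 + 7*log(t + 2)/216 + C

Factor the denominator: (t - 7)*(t - 6)*(t - 4)*(t + 2).
Partial-fraction decomposition: 7/(216*(t + 2)) - 1/(18*(t - 4)) + 7/(8*(t - 6)) - 23/(27*(t - 7)).
Integrate each term: A/(t−a) contributes A·log|t−a|.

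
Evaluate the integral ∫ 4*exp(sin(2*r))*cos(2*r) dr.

2*exp(sin(2*r)) + C

Let u = sin(2*r), so du = (2*cos(2*r)) dr.
Rewriting, the integral becomes 2·∫ e^u du = 2·e^u.
Substituting back, u = sin(2*r).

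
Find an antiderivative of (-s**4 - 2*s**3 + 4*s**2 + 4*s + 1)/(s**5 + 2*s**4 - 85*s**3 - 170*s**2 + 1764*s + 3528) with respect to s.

Factor the denominator: (s - 7)*(s - 6)*(s + 2)*(s + 6)*(s + 7).
Partial-fraction decomposition: -773/(455*(s + 7)) + 743/(624*(s + 6)) + 1/(160*(s + 2)) + 1559/(1248*(s - 6)) - 159/(91*(s - 7)).
Integrate each term: A/(s−a) contributes A·log|s−a|.

-159*log(s - 7)/91 + 1559*log(s - 6)/1248 + log(s + 2)/160 + 743*log(s + 6)/624 - 773*log(s + 7)/455 + C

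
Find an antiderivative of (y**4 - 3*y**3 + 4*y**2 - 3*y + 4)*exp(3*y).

(27*y**4 - 117*y**3 + 225*y**2 - 231*y + 185)*exp(3*y)/81 + C

Use integration by parts with u = y**4 - 3*y**3 + 4*y**2 - 3*y + 4, dv = exp(3*y) dy, so v = exp(3*y)/3.
Apply parts 4 times (tabular method): alternate signs, differentiate u down to 0, integrate dv up.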